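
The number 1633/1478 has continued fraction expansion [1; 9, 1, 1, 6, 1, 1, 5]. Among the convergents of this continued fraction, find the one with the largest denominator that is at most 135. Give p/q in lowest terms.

137/124

a_0 = 1: 1/1  (≤ bound)
a_1 = 9: 10/9  (≤ bound)
a_2 = 1: 11/10  (≤ bound)
a_3 = 1: 21/19  (≤ bound)
a_4 = 6: 137/124  (≤ bound)
a_5 = 1: 158/143  (> 135, stop)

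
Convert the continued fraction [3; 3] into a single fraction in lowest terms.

10/3

Use the convergent recurrence hₖ = aₖ·hₖ₋₁ + hₖ₋₂ (and likewise for the denominators kₖ):
a_0 = 3: 3/1
a_1 = 3: 10/3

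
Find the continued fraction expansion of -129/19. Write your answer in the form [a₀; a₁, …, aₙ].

-129 = -7·19 + 4, so a_0 = -7
19 = 4·4 + 3, so a_1 = 4
4 = 1·3 + 1, so a_2 = 1
3 = 3·1 + 0, so a_3 = 3

[-7; 4, 1, 3]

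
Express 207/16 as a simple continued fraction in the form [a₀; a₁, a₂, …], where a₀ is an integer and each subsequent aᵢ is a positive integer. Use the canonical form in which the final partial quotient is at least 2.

207 = 12·16 + 15, so a_0 = 12
16 = 1·15 + 1, so a_1 = 1
15 = 15·1 + 0, so a_2 = 15

[12; 1, 15]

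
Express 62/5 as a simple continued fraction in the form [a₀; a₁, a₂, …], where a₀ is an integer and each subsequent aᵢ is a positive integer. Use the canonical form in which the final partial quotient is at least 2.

Run the Euclidean algorithm, recording each quotient:
62 ÷ 5 → quotient 12, remainder 2
5 ÷ 2 → quotient 2, remainder 1
2 ÷ 1 → quotient 2, remainder 0

[12; 2, 2]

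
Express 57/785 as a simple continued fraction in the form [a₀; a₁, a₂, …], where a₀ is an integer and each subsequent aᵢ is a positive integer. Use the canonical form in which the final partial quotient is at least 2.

Apply division with remainder until the remainder is 0:
⌊57/785⌋ = 0, remainder 57
⌊785/57⌋ = 13, remainder 44
⌊57/44⌋ = 1, remainder 13
⌊44/13⌋ = 3, remainder 5
⌊13/5⌋ = 2, remainder 3
⌊5/3⌋ = 1, remainder 2
⌊3/2⌋ = 1, remainder 1
⌊2/1⌋ = 2, remainder 0

[0; 13, 1, 3, 2, 1, 1, 2]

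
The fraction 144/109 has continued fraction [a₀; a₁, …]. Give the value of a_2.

8

144 ÷ 109 → quotient 1, remainder 35
109 ÷ 35 → quotient 3, remainder 4
35 ÷ 4 → quotient 8, remainder 3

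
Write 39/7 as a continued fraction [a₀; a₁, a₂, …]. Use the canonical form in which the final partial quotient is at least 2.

Apply division with remainder until the remainder is 0:
39 = 5·7 + 4, so a_0 = 5
7 = 1·4 + 3, so a_1 = 1
4 = 1·3 + 1, so a_2 = 1
3 = 3·1 + 0, so a_3 = 3

[5; 1, 1, 3]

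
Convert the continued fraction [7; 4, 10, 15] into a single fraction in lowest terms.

Build up convergents one term at a time:
a_0 = 7: 7/1
a_1 = 4: 29/4
a_2 = 10: 297/41
a_3 = 15: 4484/619

4484/619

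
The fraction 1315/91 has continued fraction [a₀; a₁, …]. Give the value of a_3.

Repeatedly divide and take the remainder:
⌊1315/91⌋ = 14, remainder 41
⌊91/41⌋ = 2, remainder 9
⌊41/9⌋ = 4, remainder 5
⌊9/5⌋ = 1, remainder 4

1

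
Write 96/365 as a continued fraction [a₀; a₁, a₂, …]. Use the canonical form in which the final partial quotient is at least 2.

[0; 3, 1, 4, 19]

⌊96/365⌋ = 0, remainder 96
⌊365/96⌋ = 3, remainder 77
⌊96/77⌋ = 1, remainder 19
⌊77/19⌋ = 4, remainder 1
⌊19/1⌋ = 19, remainder 0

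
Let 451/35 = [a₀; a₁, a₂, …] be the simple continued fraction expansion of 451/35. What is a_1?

⌊451/35⌋ = 12, remainder 31
⌊35/31⌋ = 1, remainder 4

1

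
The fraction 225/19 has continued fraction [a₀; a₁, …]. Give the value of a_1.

225 ÷ 19 → quotient 11, remainder 16
19 ÷ 16 → quotient 1, remainder 3

1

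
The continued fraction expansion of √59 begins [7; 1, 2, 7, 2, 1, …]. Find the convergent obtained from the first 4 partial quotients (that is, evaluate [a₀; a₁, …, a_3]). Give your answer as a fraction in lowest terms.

169/22

Starting at the tail and folding back:
Start with 7.
2 + 1/(7/1) = 2 + 1/7 = 15/7
1 + 1/(15/7) = 1 + 7/15 = 22/15
7 + 1/(22/15) = 7 + 15/22 = 169/22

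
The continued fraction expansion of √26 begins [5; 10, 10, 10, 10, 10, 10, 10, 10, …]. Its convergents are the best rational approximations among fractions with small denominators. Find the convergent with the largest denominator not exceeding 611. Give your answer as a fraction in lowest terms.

List convergents until the denominator exceeds the bound:
a_0 = 5: 5/1  (≤ bound)
a_1 = 10: 51/10  (≤ bound)
a_2 = 10: 515/101  (≤ bound)
a_3 = 10: 5201/1020  (> 611, stop)

515/101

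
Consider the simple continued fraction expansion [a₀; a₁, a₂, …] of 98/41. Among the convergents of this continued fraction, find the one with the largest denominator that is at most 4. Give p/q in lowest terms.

a_0 = 2: 2/1  (≤ bound)
a_1 = 2: 5/2  (≤ bound)
a_2 = 1: 7/3  (≤ bound)
a_3 = 1: 12/5  (> 4, stop)

7/3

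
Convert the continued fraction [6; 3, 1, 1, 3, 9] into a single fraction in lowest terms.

1457/232

Starting at the tail and folding back:
Start with 9.
3 + 1/(9/1) = 3 + 1/9 = 28/9
1 + 1/(28/9) = 1 + 9/28 = 37/28
1 + 1/(37/28) = 1 + 28/37 = 65/37
3 + 1/(65/37) = 3 + 37/65 = 232/65
6 + 1/(232/65) = 6 + 65/232 = 1457/232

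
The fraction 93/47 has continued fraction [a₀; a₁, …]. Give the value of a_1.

1

Repeatedly divide and take the remainder:
93 ÷ 47 → quotient 1, remainder 46
47 ÷ 46 → quotient 1, remainder 1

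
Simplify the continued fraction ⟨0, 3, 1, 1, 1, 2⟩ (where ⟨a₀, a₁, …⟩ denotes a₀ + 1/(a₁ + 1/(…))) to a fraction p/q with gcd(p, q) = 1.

Starting at the tail and folding back:
Start with 2.
1 + 1/(2/1) = 1 + 1/2 = 3/2
1 + 1/(3/2) = 1 + 2/3 = 5/3
1 + 1/(5/3) = 1 + 3/5 = 8/5
3 + 1/(8/5) = 3 + 5/8 = 29/8
0 + 1/(29/8) = 0 + 8/29 = 8/29

8/29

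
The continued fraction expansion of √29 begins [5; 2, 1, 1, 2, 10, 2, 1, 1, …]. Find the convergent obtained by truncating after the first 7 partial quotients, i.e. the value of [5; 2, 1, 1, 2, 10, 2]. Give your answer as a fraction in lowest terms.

Start with 2.
10 + 1/(2/1) = 10 + 1/2 = 21/2
2 + 1/(21/2) = 2 + 2/21 = 44/21
1 + 1/(44/21) = 1 + 21/44 = 65/44
1 + 1/(65/44) = 1 + 44/65 = 109/65
2 + 1/(109/65) = 2 + 65/109 = 283/109
5 + 1/(283/109) = 5 + 109/283 = 1524/283

1524/283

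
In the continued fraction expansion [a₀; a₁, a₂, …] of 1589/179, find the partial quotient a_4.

Repeatedly divide and take the remainder:
1589 = 8·179 + 157, so a_0 = 8
179 = 1·157 + 22, so a_1 = 1
157 = 7·22 + 3, so a_2 = 7
22 = 7·3 + 1, so a_3 = 7
3 = 3·1 + 0, so a_4 = 3

3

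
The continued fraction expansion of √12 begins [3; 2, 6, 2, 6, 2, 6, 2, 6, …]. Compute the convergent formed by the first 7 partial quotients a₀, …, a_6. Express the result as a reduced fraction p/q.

Use the convergent recurrence hₖ = aₖ·hₖ₋₁ + hₖ₋₂ (and likewise for the denominators kₖ):
a_0 = 3: 3/1
a_1 = 2: 7/2
a_2 = 6: 45/13
a_3 = 2: 97/28
a_4 = 6: 627/181
a_5 = 2: 1351/390
a_6 = 6: 8733/2521

8733/2521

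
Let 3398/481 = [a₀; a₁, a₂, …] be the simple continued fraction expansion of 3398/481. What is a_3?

Repeatedly divide and take the remainder:
3398 ÷ 481 → quotient 7, remainder 31
481 ÷ 31 → quotient 15, remainder 16
31 ÷ 16 → quotient 1, remainder 15
16 ÷ 15 → quotient 1, remainder 1

1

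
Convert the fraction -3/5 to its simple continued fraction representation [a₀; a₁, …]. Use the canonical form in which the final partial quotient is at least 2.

[-1; 2, 2]

Apply division with remainder until the remainder is 0:
⌊-3/5⌋ = -1, remainder 2
⌊5/2⌋ = 2, remainder 1
⌊2/1⌋ = 2, remainder 0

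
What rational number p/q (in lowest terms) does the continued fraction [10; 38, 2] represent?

Use the convergent recurrence hₖ = aₖ·hₖ₋₁ + hₖ₋₂ (and likewise for the denominators kₖ):
a_0 = 10: 10/1
a_1 = 38: 381/38
a_2 = 2: 772/77

772/77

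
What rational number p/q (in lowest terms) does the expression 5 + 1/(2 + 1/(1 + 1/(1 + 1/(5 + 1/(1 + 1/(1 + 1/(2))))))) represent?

Build up convergents one term at a time:
a_0 = 5: 5/1
a_1 = 2: 11/2
a_2 = 1: 16/3
a_3 = 1: 27/5
a_4 = 5: 151/28
a_5 = 1: 178/33
a_6 = 1: 329/61
a_7 = 2: 836/155

836/155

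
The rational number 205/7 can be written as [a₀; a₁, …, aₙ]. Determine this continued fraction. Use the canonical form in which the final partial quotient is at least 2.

205 ÷ 7 → quotient 29, remainder 2
7 ÷ 2 → quotient 3, remainder 1
2 ÷ 1 → quotient 2, remainder 0

[29; 3, 2]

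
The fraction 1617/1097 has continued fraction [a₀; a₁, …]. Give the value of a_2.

9

Repeatedly divide and take the remainder:
⌊1617/1097⌋ = 1, remainder 520
⌊1097/520⌋ = 2, remainder 57
⌊520/57⌋ = 9, remainder 7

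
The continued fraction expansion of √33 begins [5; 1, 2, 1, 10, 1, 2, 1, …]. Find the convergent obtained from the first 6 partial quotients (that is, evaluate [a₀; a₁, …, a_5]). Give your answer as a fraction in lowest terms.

270/47

a_0 = 5: 5/1
a_1 = 1: 6/1
a_2 = 2: 17/3
a_3 = 1: 23/4
a_4 = 10: 247/43
a_5 = 1: 270/47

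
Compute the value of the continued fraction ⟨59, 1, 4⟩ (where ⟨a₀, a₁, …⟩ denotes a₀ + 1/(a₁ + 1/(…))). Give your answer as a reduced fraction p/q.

a_0 = 59: 59/1
a_1 = 1: 60/1
a_2 = 4: 299/5

299/5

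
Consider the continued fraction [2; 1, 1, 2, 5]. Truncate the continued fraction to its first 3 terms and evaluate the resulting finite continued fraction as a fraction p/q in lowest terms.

Use the convergent recurrence hₖ = aₖ·hₖ₋₁ + hₖ₋₂ (and likewise for the denominators kₖ):
a_0 = 2: 2/1
a_1 = 1: 3/1
a_2 = 1: 5/2

5/2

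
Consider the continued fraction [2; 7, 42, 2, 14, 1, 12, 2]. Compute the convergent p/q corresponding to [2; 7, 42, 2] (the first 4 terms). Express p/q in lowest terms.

a_0 = 2: 2/1
a_1 = 7: 15/7
a_2 = 42: 632/295
a_3 = 2: 1279/597

1279/597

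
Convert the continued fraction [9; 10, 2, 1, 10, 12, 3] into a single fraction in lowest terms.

112253/12340

a_0 = 9: 9/1
a_1 = 10: 91/10
a_2 = 2: 191/21
a_3 = 1: 282/31
a_4 = 10: 3011/331
a_5 = 12: 36414/4003
a_6 = 3: 112253/12340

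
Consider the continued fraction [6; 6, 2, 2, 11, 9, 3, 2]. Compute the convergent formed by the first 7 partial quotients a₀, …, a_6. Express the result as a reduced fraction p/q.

63507/10316

Start with 3.
9 + 1/(3/1) = 9 + 1/3 = 28/3
11 + 1/(28/3) = 11 + 3/28 = 311/28
2 + 1/(311/28) = 2 + 28/311 = 650/311
2 + 1/(650/311) = 2 + 311/650 = 1611/650
6 + 1/(1611/650) = 6 + 650/1611 = 10316/1611
6 + 1/(10316/1611) = 6 + 1611/10316 = 63507/10316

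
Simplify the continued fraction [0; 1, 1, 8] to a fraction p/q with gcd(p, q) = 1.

a_0 = 0: 0/1
a_1 = 1: 1/1
a_2 = 1: 1/2
a_3 = 8: 9/17

9/17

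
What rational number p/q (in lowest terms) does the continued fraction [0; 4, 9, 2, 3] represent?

a_0 = 0: 0/1
a_1 = 4: 1/4
a_2 = 9: 9/37
a_3 = 2: 19/78
a_4 = 3: 66/271

66/271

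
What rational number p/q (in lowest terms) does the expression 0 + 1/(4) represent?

1/4

Starting at the tail and folding back:
Start with 4.
0 + 1/(4/1) = 0 + 1/4 = 1/4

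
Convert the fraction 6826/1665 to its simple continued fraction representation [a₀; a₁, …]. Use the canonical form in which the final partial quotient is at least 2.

[4; 10, 33, 5]

Repeatedly divide and take the remainder:
6826 ÷ 1665 → quotient 4, remainder 166
1665 ÷ 166 → quotient 10, remainder 5
166 ÷ 5 → quotient 33, remainder 1
5 ÷ 1 → quotient 5, remainder 0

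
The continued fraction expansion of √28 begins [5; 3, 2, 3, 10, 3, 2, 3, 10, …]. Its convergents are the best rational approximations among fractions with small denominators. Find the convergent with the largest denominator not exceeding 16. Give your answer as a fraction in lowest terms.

List convergents until the denominator exceeds the bound:
a_0 = 5: 5/1  (≤ bound)
a_1 = 3: 16/3  (≤ bound)
a_2 = 2: 37/7  (≤ bound)
a_3 = 3: 127/24  (> 16, stop)

37/7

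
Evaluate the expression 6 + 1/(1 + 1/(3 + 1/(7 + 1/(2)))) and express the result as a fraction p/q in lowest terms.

419/62

Starting at the tail and folding back:
Start with 2.
7 + 1/(2/1) = 7 + 1/2 = 15/2
3 + 1/(15/2) = 3 + 2/15 = 47/15
1 + 1/(47/15) = 1 + 15/47 = 62/47
6 + 1/(62/47) = 6 + 47/62 = 419/62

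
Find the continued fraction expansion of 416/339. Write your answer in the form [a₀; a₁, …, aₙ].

Apply division with remainder until the remainder is 0:
416 ÷ 339 → quotient 1, remainder 77
339 ÷ 77 → quotient 4, remainder 31
77 ÷ 31 → quotient 2, remainder 15
31 ÷ 15 → quotient 2, remainder 1
15 ÷ 1 → quotient 15, remainder 0

[1; 4, 2, 2, 15]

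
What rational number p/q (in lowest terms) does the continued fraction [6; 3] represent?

Start with 3.
6 + 1/(3/1) = 6 + 1/3 = 19/3

19/3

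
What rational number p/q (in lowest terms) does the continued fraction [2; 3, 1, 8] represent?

79/35

Work from the innermost term outward:
Start with 8.
1 + 1/(8/1) = 1 + 1/8 = 9/8
3 + 1/(9/8) = 3 + 8/9 = 35/9
2 + 1/(35/9) = 2 + 9/35 = 79/35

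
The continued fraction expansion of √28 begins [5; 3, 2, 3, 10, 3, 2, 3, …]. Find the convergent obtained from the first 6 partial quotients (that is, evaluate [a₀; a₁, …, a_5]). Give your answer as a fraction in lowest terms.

4048/765

a_0 = 5: 5/1
a_1 = 3: 16/3
a_2 = 2: 37/7
a_3 = 3: 127/24
a_4 = 10: 1307/247
a_5 = 3: 4048/765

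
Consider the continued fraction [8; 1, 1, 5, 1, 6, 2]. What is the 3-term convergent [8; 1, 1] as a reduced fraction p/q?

17/2

Use the convergent recurrence hₖ = aₖ·hₖ₋₁ + hₖ₋₂ (and likewise for the denominators kₖ):
a_0 = 8: 8/1
a_1 = 1: 9/1
a_2 = 1: 17/2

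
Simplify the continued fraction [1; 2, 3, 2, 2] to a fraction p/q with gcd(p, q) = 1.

56/39

Collapse the nested fraction from the inside out:
Start with 2.
2 + 1/(2/1) = 2 + 1/2 = 5/2
3 + 1/(5/2) = 3 + 2/5 = 17/5
2 + 1/(17/5) = 2 + 5/17 = 39/17
1 + 1/(39/17) = 1 + 17/39 = 56/39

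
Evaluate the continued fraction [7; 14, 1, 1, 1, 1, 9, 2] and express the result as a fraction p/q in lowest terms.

Starting at the tail and folding back:
Start with 2.
9 + 1/(2/1) = 9 + 1/2 = 19/2
1 + 1/(19/2) = 1 + 2/19 = 21/19
1 + 1/(21/19) = 1 + 19/21 = 40/21
1 + 1/(40/21) = 1 + 21/40 = 61/40
1 + 1/(61/40) = 1 + 40/61 = 101/61
14 + 1/(101/61) = 14 + 61/101 = 1475/101
7 + 1/(1475/101) = 7 + 101/1475 = 10426/1475

10426/1475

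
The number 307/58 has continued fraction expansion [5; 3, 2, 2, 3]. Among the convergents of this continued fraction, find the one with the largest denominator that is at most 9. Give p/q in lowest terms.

37/7

List convergents until the denominator exceeds the bound:
a_0 = 5: 5/1  (≤ bound)
a_1 = 3: 16/3  (≤ bound)
a_2 = 2: 37/7  (≤ bound)
a_3 = 2: 90/17  (> 9, stop)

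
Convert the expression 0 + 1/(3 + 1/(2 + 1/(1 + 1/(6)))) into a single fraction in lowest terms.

20/67

Work from the innermost term outward:
Start with 6.
1 + 1/(6/1) = 1 + 1/6 = 7/6
2 + 1/(7/6) = 2 + 6/7 = 20/7
3 + 1/(20/7) = 3 + 7/20 = 67/20
0 + 1/(67/20) = 0 + 20/67 = 20/67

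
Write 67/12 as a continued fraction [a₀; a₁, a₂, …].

67 = 5·12 + 7, so a_0 = 5
12 = 1·7 + 5, so a_1 = 1
7 = 1·5 + 2, so a_2 = 1
5 = 2·2 + 1, so a_3 = 2
2 = 2·1 + 0, so a_4 = 2

[5; 1, 1, 2, 2]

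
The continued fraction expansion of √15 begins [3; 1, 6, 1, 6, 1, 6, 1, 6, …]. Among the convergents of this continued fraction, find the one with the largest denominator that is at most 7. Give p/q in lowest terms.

27/7

a_0 = 3: 3/1  (≤ bound)
a_1 = 1: 4/1  (≤ bound)
a_2 = 6: 27/7  (≤ bound)
a_3 = 1: 31/8  (> 7, stop)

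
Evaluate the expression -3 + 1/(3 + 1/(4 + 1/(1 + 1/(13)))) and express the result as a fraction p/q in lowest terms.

Start with 13.
1 + 1/(13/1) = 1 + 1/13 = 14/13
4 + 1/(14/13) = 4 + 13/14 = 69/14
3 + 1/(69/14) = 3 + 14/69 = 221/69
-3 + 1/(221/69) = -3 + 69/221 = -594/221

-594/221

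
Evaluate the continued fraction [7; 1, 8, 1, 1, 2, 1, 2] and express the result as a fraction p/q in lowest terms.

1437/182

a_0 = 7: 7/1
a_1 = 1: 8/1
a_2 = 8: 71/9
a_3 = 1: 79/10
a_4 = 1: 150/19
a_5 = 2: 379/48
a_6 = 1: 529/67
a_7 = 2: 1437/182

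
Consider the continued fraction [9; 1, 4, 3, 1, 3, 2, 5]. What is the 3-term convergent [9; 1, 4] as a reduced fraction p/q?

a_0 = 9: 9/1
a_1 = 1: 10/1
a_2 = 4: 49/5

49/5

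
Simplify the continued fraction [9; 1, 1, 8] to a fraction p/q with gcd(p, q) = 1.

162/17

Compute successive convergents:
a_0 = 9: 9/1
a_1 = 1: 10/1
a_2 = 1: 19/2
a_3 = 8: 162/17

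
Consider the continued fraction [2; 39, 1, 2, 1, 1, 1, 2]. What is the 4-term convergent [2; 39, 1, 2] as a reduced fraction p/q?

Build up convergents one term at a time:
a_0 = 2: 2/1
a_1 = 39: 79/39
a_2 = 1: 81/40
a_3 = 2: 241/119

241/119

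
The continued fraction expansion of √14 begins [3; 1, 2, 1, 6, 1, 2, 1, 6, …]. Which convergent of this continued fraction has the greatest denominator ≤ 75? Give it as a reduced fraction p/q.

a_0 = 3: 3/1  (≤ bound)
a_1 = 1: 4/1  (≤ bound)
a_2 = 2: 11/3  (≤ bound)
a_3 = 1: 15/4  (≤ bound)
a_4 = 6: 101/27  (≤ bound)
a_5 = 1: 116/31  (≤ bound)
a_6 = 2: 333/89  (> 75, stop)

116/31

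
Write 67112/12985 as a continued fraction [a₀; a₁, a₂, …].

67112 = 5·12985 + 2187, so a_0 = 5
12985 = 5·2187 + 2050, so a_1 = 5
2187 = 1·2050 + 137, so a_2 = 1
2050 = 14·137 + 132, so a_3 = 14
137 = 1·132 + 5, so a_4 = 1
132 = 26·5 + 2, so a_5 = 26
5 = 2·2 + 1, so a_6 = 2
2 = 2·1 + 0, so a_7 = 2

[5; 5, 1, 14, 1, 26, 2, 2]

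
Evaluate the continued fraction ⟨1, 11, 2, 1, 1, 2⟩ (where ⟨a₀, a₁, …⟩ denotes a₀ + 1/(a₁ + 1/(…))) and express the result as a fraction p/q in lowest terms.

161/148

Collapse the nested fraction from the inside out:
Start with 2.
1 + 1/(2/1) = 1 + 1/2 = 3/2
1 + 1/(3/2) = 1 + 2/3 = 5/3
2 + 1/(5/3) = 2 + 3/5 = 13/5
11 + 1/(13/5) = 11 + 5/13 = 148/13
1 + 1/(148/13) = 1 + 13/148 = 161/148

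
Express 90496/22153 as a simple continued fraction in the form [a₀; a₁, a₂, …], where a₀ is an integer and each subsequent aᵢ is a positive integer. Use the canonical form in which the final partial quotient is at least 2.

[4; 11, 1, 3, 7, 9, 7]

Run the Euclidean algorithm, recording each quotient:
⌊90496/22153⌋ = 4, remainder 1884
⌊22153/1884⌋ = 11, remainder 1429
⌊1884/1429⌋ = 1, remainder 455
⌊1429/455⌋ = 3, remainder 64
⌊455/64⌋ = 7, remainder 7
⌊64/7⌋ = 9, remainder 1
⌊7/1⌋ = 7, remainder 0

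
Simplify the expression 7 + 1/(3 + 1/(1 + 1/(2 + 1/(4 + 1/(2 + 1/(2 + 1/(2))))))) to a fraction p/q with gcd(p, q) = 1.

Starting at the tail and folding back:
Start with 2.
2 + 1/(2/1) = 2 + 1/2 = 5/2
2 + 1/(5/2) = 2 + 2/5 = 12/5
4 + 1/(12/5) = 4 + 5/12 = 53/12
2 + 1/(53/12) = 2 + 12/53 = 118/53
1 + 1/(118/53) = 1 + 53/118 = 171/118
3 + 1/(171/118) = 3 + 118/171 = 631/171
7 + 1/(631/171) = 7 + 171/631 = 4588/631

4588/631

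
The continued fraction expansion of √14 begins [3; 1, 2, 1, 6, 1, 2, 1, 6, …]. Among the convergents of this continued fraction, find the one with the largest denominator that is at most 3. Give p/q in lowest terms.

11/3

a_0 = 3: 3/1  (≤ bound)
a_1 = 1: 4/1  (≤ bound)
a_2 = 2: 11/3  (≤ bound)
a_3 = 1: 15/4  (> 3, stop)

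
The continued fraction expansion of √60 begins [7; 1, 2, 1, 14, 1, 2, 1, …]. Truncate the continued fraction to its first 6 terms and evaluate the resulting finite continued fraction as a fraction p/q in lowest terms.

Build up convergents one term at a time:
a_0 = 7: 7/1
a_1 = 1: 8/1
a_2 = 2: 23/3
a_3 = 1: 31/4
a_4 = 14: 457/59
a_5 = 1: 488/63

488/63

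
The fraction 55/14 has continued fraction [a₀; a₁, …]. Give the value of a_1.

1

55 = 3·14 + 13, so a_0 = 3
14 = 1·13 + 1, so a_1 = 1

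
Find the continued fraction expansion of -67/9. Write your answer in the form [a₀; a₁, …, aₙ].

-67 ÷ 9 → quotient -8, remainder 5
9 ÷ 5 → quotient 1, remainder 4
5 ÷ 4 → quotient 1, remainder 1
4 ÷ 1 → quotient 4, remainder 0

[-8; 1, 1, 4]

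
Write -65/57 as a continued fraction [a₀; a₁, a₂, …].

[-2; 1, 6, 8]

Run the Euclidean algorithm, recording each quotient:
-65 ÷ 57 → quotient -2, remainder 49
57 ÷ 49 → quotient 1, remainder 8
49 ÷ 8 → quotient 6, remainder 1
8 ÷ 1 → quotient 8, remainder 0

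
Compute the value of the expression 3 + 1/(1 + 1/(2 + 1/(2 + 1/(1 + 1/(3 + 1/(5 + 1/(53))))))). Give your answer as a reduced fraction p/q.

Start with 53.
5 + 1/(53/1) = 5 + 1/53 = 266/53
3 + 1/(266/53) = 3 + 53/266 = 851/266
1 + 1/(851/266) = 1 + 266/851 = 1117/851
2 + 1/(1117/851) = 2 + 851/1117 = 3085/1117
2 + 1/(3085/1117) = 2 + 1117/3085 = 7287/3085
1 + 1/(7287/3085) = 1 + 3085/7287 = 10372/7287
3 + 1/(10372/7287) = 3 + 7287/10372 = 38403/10372

38403/10372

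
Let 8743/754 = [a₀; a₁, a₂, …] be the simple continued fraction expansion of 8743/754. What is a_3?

2

Apply division with remainder until the remainder is 0:
⌊8743/754⌋ = 11, remainder 449
⌊754/449⌋ = 1, remainder 305
⌊449/305⌋ = 1, remainder 144
⌊305/144⌋ = 2, remainder 17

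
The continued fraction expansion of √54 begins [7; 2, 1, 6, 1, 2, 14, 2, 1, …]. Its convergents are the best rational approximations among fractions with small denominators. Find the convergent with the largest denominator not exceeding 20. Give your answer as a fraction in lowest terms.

List convergents until the denominator exceeds the bound:
a_0 = 7: 7/1  (≤ bound)
a_1 = 2: 15/2  (≤ bound)
a_2 = 1: 22/3  (≤ bound)
a_3 = 6: 147/20  (≤ bound)
a_4 = 1: 169/23  (> 20, stop)

147/20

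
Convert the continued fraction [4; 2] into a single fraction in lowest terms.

9/2

Use the convergent recurrence hₖ = aₖ·hₖ₋₁ + hₖ₋₂ (and likewise for the denominators kₖ):
a_0 = 4: 4/1
a_1 = 2: 9/2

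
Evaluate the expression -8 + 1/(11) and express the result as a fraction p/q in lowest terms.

-87/11

a_0 = -8: -8/1
a_1 = 11: -87/11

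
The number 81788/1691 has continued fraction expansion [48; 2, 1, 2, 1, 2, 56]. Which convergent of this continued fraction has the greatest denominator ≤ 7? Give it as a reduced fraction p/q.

a_0 = 48: 48/1  (≤ bound)
a_1 = 2: 97/2  (≤ bound)
a_2 = 1: 145/3  (≤ bound)
a_3 = 2: 387/8  (> 7, stop)

145/3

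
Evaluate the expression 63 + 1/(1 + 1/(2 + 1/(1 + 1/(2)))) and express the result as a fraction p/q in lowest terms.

701/11

Starting at the tail and folding back:
Start with 2.
1 + 1/(2/1) = 1 + 1/2 = 3/2
2 + 1/(3/2) = 2 + 2/3 = 8/3
1 + 1/(8/3) = 1 + 3/8 = 11/8
63 + 1/(11/8) = 63 + 8/11 = 701/11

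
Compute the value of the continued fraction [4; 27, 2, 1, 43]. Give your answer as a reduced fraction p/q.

14455/3581

Start with 43.
1 + 1/(43/1) = 1 + 1/43 = 44/43
2 + 1/(44/43) = 2 + 43/44 = 131/44
27 + 1/(131/44) = 27 + 44/131 = 3581/131
4 + 1/(3581/131) = 4 + 131/3581 = 14455/3581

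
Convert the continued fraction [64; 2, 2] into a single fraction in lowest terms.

Start with 2.
2 + 1/(2/1) = 2 + 1/2 = 5/2
64 + 1/(5/2) = 64 + 2/5 = 322/5

322/5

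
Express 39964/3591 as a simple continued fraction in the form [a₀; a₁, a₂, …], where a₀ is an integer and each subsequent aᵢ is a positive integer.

39964 ÷ 3591 → quotient 11, remainder 463
3591 ÷ 463 → quotient 7, remainder 350
463 ÷ 350 → quotient 1, remainder 113
350 ÷ 113 → quotient 3, remainder 11
113 ÷ 11 → quotient 10, remainder 3
11 ÷ 3 → quotient 3, remainder 2
3 ÷ 2 → quotient 1, remainder 1
2 ÷ 1 → quotient 2, remainder 0

[11; 7, 1, 3, 10, 3, 1, 2]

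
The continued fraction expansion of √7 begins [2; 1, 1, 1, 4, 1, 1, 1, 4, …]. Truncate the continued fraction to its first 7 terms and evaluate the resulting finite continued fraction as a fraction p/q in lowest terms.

82/31

a_0 = 2: 2/1
a_1 = 1: 3/1
a_2 = 1: 5/2
a_3 = 1: 8/3
a_4 = 4: 37/14
a_5 = 1: 45/17
a_6 = 1: 82/31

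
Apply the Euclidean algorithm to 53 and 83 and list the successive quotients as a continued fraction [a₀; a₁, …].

[0; 1, 1, 1, 3, 3, 2]

Run the Euclidean algorithm, recording each quotient:
53 ÷ 83 → quotient 0, remainder 53
83 ÷ 53 → quotient 1, remainder 30
53 ÷ 30 → quotient 1, remainder 23
30 ÷ 23 → quotient 1, remainder 7
23 ÷ 7 → quotient 3, remainder 2
7 ÷ 2 → quotient 3, remainder 1
2 ÷ 1 → quotient 2, remainder 0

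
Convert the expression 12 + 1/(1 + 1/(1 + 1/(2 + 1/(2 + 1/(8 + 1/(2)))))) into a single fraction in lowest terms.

Work from the innermost term outward:
Start with 2.
8 + 1/(2/1) = 8 + 1/2 = 17/2
2 + 1/(17/2) = 2 + 2/17 = 36/17
2 + 1/(36/17) = 2 + 17/36 = 89/36
1 + 1/(89/36) = 1 + 36/89 = 125/89
1 + 1/(125/89) = 1 + 89/125 = 214/125
12 + 1/(214/125) = 12 + 125/214 = 2693/214

2693/214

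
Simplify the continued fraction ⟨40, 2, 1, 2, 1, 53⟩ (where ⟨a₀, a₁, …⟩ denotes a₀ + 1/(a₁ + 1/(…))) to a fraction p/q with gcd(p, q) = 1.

23855/591

Start with 53.
1 + 1/(53/1) = 1 + 1/53 = 54/53
2 + 1/(54/53) = 2 + 53/54 = 161/54
1 + 1/(161/54) = 1 + 54/161 = 215/161
2 + 1/(215/161) = 2 + 161/215 = 591/215
40 + 1/(591/215) = 40 + 215/591 = 23855/591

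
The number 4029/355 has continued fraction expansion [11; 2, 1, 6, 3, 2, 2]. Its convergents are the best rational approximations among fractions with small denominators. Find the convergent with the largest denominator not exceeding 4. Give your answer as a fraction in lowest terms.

34/3

a_0 = 11: 11/1  (≤ bound)
a_1 = 2: 23/2  (≤ bound)
a_2 = 1: 34/3  (≤ bound)
a_3 = 6: 227/20  (> 4, stop)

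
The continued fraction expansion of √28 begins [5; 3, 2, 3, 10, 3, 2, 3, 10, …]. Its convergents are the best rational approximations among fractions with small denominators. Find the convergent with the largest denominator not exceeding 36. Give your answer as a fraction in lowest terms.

127/24

a_0 = 5: 5/1  (≤ bound)
a_1 = 3: 16/3  (≤ bound)
a_2 = 2: 37/7  (≤ bound)
a_3 = 3: 127/24  (≤ bound)
a_4 = 10: 1307/247  (> 36, stop)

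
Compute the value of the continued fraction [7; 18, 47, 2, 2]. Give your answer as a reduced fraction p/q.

Work from the innermost term outward:
Start with 2.
2 + 1/(2/1) = 2 + 1/2 = 5/2
47 + 1/(5/2) = 47 + 2/5 = 237/5
18 + 1/(237/5) = 18 + 5/237 = 4271/237
7 + 1/(4271/237) = 7 + 237/4271 = 30134/4271

30134/4271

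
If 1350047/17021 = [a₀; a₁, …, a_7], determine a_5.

1350047 = 79·17021 + 5388, so a_0 = 79
17021 = 3·5388 + 857, so a_1 = 3
5388 = 6·857 + 246, so a_2 = 6
857 = 3·246 + 119, so a_3 = 3
246 = 2·119 + 8, so a_4 = 2
119 = 14·8 + 7, so a_5 = 14

14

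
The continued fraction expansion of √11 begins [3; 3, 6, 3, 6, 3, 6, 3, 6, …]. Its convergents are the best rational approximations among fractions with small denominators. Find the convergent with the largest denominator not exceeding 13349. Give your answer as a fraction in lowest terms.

25077/7561

List convergents until the denominator exceeds the bound:
a_0 = 3: 3/1  (≤ bound)
a_1 = 3: 10/3  (≤ bound)
a_2 = 6: 63/19  (≤ bound)
a_3 = 3: 199/60  (≤ bound)
a_4 = 6: 1257/379  (≤ bound)
a_5 = 3: 3970/1197  (≤ bound)
a_6 = 6: 25077/7561  (≤ bound)
a_7 = 3: 79201/23880  (> 13349, stop)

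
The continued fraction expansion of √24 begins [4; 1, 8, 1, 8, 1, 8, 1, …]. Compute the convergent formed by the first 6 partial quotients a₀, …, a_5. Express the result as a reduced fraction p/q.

485/99

Build up convergents one term at a time:
a_0 = 4: 4/1
a_1 = 1: 5/1
a_2 = 8: 44/9
a_3 = 1: 49/10
a_4 = 8: 436/89
a_5 = 1: 485/99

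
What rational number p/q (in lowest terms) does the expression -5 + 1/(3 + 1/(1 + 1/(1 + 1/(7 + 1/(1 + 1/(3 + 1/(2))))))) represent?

-2481/526

Start with 2.
3 + 1/(2/1) = 3 + 1/2 = 7/2
1 + 1/(7/2) = 1 + 2/7 = 9/7
7 + 1/(9/7) = 7 + 7/9 = 70/9
1 + 1/(70/9) = 1 + 9/70 = 79/70
1 + 1/(79/70) = 1 + 70/79 = 149/79
3 + 1/(149/79) = 3 + 79/149 = 526/149
-5 + 1/(526/149) = -5 + 149/526 = -2481/526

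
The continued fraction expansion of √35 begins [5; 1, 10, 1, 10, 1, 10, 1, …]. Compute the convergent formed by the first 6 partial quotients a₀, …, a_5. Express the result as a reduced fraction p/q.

Use the convergent recurrence hₖ = aₖ·hₖ₋₁ + hₖ₋₂ (and likewise for the denominators kₖ):
a_0 = 5: 5/1
a_1 = 1: 6/1
a_2 = 10: 65/11
a_3 = 1: 71/12
a_4 = 10: 775/131
a_5 = 1: 846/143

846/143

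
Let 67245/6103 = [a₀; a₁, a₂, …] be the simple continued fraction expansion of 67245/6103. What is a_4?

67245 ÷ 6103 → quotient 11, remainder 112
6103 ÷ 112 → quotient 54, remainder 55
112 ÷ 55 → quotient 2, remainder 2
55 ÷ 2 → quotient 27, remainder 1
2 ÷ 1 → quotient 2, remainder 0

2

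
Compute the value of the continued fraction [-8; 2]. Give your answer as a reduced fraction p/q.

-15/2

Compute successive convergents:
a_0 = -8: -8/1
a_1 = 2: -15/2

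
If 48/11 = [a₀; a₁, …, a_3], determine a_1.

2

48 ÷ 11 → quotient 4, remainder 4
11 ÷ 4 → quotient 2, remainder 3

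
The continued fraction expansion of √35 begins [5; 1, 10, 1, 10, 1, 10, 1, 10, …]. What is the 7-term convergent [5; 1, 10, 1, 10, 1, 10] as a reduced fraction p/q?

Work from the innermost term outward:
Start with 10.
1 + 1/(10/1) = 1 + 1/10 = 11/10
10 + 1/(11/10) = 10 + 10/11 = 120/11
1 + 1/(120/11) = 1 + 11/120 = 131/120
10 + 1/(131/120) = 10 + 120/131 = 1430/131
1 + 1/(1430/131) = 1 + 131/1430 = 1561/1430
5 + 1/(1561/1430) = 5 + 1430/1561 = 9235/1561

9235/1561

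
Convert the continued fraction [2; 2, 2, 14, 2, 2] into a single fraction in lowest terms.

Compute successive convergents:
a_0 = 2: 2/1
a_1 = 2: 5/2
a_2 = 2: 12/5
a_3 = 14: 173/72
a_4 = 2: 358/149
a_5 = 2: 889/370

889/370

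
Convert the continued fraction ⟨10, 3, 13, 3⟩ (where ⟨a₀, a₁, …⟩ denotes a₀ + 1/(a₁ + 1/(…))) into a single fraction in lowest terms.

a_0 = 10: 10/1
a_1 = 3: 31/3
a_2 = 13: 413/40
a_3 = 3: 1270/123

1270/123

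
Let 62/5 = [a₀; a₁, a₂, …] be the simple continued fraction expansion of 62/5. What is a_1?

2

Apply division with remainder until the remainder is 0:
⌊62/5⌋ = 12, remainder 2
⌊5/2⌋ = 2, remainder 1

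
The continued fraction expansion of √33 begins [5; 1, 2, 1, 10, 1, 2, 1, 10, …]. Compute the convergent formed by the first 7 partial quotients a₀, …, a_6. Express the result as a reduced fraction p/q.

787/137

a_0 = 5: 5/1
a_1 = 1: 6/1
a_2 = 2: 17/3
a_3 = 1: 23/4
a_4 = 10: 247/43
a_5 = 1: 270/47
a_6 = 2: 787/137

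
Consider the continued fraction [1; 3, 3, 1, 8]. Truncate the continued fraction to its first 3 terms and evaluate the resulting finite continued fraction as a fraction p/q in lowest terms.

Work from the innermost term outward:
Start with 3.
3 + 1/(3/1) = 3 + 1/3 = 10/3
1 + 1/(10/3) = 1 + 3/10 = 13/10

13/10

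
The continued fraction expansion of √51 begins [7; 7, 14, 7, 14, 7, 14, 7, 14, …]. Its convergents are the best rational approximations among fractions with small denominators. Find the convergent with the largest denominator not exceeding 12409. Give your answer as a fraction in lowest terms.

70693/9899

a_0 = 7: 7/1  (≤ bound)
a_1 = 7: 50/7  (≤ bound)
a_2 = 14: 707/99  (≤ bound)
a_3 = 7: 4999/700  (≤ bound)
a_4 = 14: 70693/9899  (≤ bound)
a_5 = 7: 499850/69993  (> 12409, stop)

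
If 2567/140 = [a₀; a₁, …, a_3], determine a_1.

Apply division with remainder until the remainder is 0:
2567 = 18·140 + 47, so a_0 = 18
140 = 2·47 + 46, so a_1 = 2

2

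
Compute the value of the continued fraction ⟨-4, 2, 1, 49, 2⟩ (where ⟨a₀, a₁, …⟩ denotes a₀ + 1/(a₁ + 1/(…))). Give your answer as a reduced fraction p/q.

-1103/301

Use the convergent recurrence hₖ = aₖ·hₖ₋₁ + hₖ₋₂ (and likewise for the denominators kₖ):
a_0 = -4: -4/1
a_1 = 2: -7/2
a_2 = 1: -11/3
a_3 = 49: -546/149
a_4 = 2: -1103/301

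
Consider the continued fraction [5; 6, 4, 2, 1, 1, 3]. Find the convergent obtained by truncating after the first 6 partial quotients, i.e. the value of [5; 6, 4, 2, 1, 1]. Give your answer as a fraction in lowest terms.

707/137

Start with 1.
1 + 1/(1/1) = 1 + 1/1 = 2/1
2 + 1/(2/1) = 2 + 1/2 = 5/2
4 + 1/(5/2) = 4 + 2/5 = 22/5
6 + 1/(22/5) = 6 + 5/22 = 137/22
5 + 1/(137/22) = 5 + 22/137 = 707/137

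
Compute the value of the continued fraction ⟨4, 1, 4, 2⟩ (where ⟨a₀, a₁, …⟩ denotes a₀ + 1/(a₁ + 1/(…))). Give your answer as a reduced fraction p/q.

a_0 = 4: 4/1
a_1 = 1: 5/1
a_2 = 4: 24/5
a_3 = 2: 53/11

53/11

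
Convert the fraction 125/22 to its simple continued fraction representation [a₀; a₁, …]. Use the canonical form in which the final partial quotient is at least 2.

[5; 1, 2, 7]

Repeatedly divide and take the remainder:
⌊125/22⌋ = 5, remainder 15
⌊22/15⌋ = 1, remainder 7
⌊15/7⌋ = 2, remainder 1
⌊7/1⌋ = 7, remainder 0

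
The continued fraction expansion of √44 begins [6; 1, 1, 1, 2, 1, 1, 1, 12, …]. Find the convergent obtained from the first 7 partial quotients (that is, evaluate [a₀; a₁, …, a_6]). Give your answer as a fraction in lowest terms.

Start with 1.
1 + 1/(1/1) = 1 + 1/1 = 2/1
2 + 1/(2/1) = 2 + 1/2 = 5/2
1 + 1/(5/2) = 1 + 2/5 = 7/5
1 + 1/(7/5) = 1 + 5/7 = 12/7
1 + 1/(12/7) = 1 + 7/12 = 19/12
6 + 1/(19/12) = 6 + 12/19 = 126/19

126/19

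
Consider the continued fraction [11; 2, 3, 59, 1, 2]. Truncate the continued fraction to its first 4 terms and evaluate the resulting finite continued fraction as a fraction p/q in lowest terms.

4743/415

Start with 59.
3 + 1/(59/1) = 3 + 1/59 = 178/59
2 + 1/(178/59) = 2 + 59/178 = 415/178
11 + 1/(415/178) = 11 + 178/415 = 4743/415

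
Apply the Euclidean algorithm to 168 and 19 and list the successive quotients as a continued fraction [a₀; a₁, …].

Run the Euclidean algorithm, recording each quotient:
168 = 8·19 + 16, so a_0 = 8
19 = 1·16 + 3, so a_1 = 1
16 = 5·3 + 1, so a_2 = 5
3 = 3·1 + 0, so a_3 = 3

[8; 1, 5, 3]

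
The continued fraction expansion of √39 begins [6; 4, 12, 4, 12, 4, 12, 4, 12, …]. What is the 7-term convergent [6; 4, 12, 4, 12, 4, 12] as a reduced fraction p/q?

a_0 = 6: 6/1
a_1 = 4: 25/4
a_2 = 12: 306/49
a_3 = 4: 1249/200
a_4 = 12: 15294/2449
a_5 = 4: 62425/9996
a_6 = 12: 764394/122401

764394/122401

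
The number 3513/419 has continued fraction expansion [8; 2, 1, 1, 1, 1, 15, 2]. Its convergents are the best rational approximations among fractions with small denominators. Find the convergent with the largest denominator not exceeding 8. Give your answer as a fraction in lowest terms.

a_0 = 8: 8/1  (≤ bound)
a_1 = 2: 17/2  (≤ bound)
a_2 = 1: 25/3  (≤ bound)
a_3 = 1: 42/5  (≤ bound)
a_4 = 1: 67/8  (≤ bound)
a_5 = 1: 109/13  (> 8, stop)

67/8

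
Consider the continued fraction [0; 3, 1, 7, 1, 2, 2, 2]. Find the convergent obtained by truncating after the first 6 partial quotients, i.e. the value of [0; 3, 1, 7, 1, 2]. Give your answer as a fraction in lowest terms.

26/101

Build up convergents one term at a time:
a_0 = 0: 0/1
a_1 = 3: 1/3
a_2 = 1: 1/4
a_3 = 7: 8/31
a_4 = 1: 9/35
a_5 = 2: 26/101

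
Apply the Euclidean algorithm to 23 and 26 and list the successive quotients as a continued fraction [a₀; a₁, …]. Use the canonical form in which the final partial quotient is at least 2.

⌊23/26⌋ = 0, remainder 23
⌊26/23⌋ = 1, remainder 3
⌊23/3⌋ = 7, remainder 2
⌊3/2⌋ = 1, remainder 1
⌊2/1⌋ = 2, remainder 0

[0; 1, 7, 1, 2]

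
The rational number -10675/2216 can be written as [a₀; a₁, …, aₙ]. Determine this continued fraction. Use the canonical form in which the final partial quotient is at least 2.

[-5; 5, 2, 8, 3, 3, 2]

-10675 = -5·2216 + 405, so a_0 = -5
2216 = 5·405 + 191, so a_1 = 5
405 = 2·191 + 23, so a_2 = 2
191 = 8·23 + 7, so a_3 = 8
23 = 3·7 + 2, so a_4 = 3
7 = 3·2 + 1, so a_5 = 3
2 = 2·1 + 0, so a_6 = 2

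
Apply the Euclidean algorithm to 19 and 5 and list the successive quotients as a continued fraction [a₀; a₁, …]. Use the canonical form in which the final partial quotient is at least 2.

Apply division with remainder until the remainder is 0:
19 = 3·5 + 4, so a_0 = 3
5 = 1·4 + 1, so a_1 = 1
4 = 4·1 + 0, so a_2 = 4

[3; 1, 4]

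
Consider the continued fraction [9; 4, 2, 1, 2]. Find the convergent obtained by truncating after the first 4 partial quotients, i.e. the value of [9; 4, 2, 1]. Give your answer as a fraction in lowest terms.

120/13

Start with 1.
2 + 1/(1/1) = 2 + 1/1 = 3/1
4 + 1/(3/1) = 4 + 1/3 = 13/3
9 + 1/(13/3) = 9 + 3/13 = 120/13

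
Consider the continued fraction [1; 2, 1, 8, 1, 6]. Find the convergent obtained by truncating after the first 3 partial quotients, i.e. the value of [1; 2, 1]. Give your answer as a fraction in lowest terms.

Start with 1.
2 + 1/(1/1) = 2 + 1/1 = 3/1
1 + 1/(3/1) = 1 + 1/3 = 4/3

4/3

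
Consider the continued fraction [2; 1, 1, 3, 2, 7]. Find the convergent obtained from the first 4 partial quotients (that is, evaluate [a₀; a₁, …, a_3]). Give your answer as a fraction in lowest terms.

a_0 = 2: 2/1
a_1 = 1: 3/1
a_2 = 1: 5/2
a_3 = 3: 18/7

18/7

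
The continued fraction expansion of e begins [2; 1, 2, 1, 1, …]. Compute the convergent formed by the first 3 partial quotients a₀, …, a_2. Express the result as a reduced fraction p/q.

Work from the innermost term outward:
Start with 2.
1 + 1/(2/1) = 1 + 1/2 = 3/2
2 + 1/(3/2) = 2 + 2/3 = 8/3

8/3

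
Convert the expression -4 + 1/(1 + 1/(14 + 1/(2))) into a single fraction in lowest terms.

a_0 = -4: -4/1
a_1 = 1: -3/1
a_2 = 14: -46/15
a_3 = 2: -95/31

-95/31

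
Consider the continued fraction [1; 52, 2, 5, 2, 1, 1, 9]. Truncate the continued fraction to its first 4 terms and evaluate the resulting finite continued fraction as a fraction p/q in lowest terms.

a_0 = 1: 1/1
a_1 = 52: 53/52
a_2 = 2: 107/105
a_3 = 5: 588/577

588/577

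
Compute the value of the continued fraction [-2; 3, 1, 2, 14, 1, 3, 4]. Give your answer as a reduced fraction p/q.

Compute successive convergents:
a_0 = -2: -2/1
a_1 = 3: -5/3
a_2 = 1: -7/4
a_3 = 2: -19/11
a_4 = 14: -273/158
a_5 = 1: -292/169
a_6 = 3: -1149/665
a_7 = 4: -4888/2829

-4888/2829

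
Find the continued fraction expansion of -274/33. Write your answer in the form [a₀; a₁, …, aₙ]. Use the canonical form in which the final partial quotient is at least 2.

-274 ÷ 33 → quotient -9, remainder 23
33 ÷ 23 → quotient 1, remainder 10
23 ÷ 10 → quotient 2, remainder 3
10 ÷ 3 → quotient 3, remainder 1
3 ÷ 1 → quotient 3, remainder 0

[-9; 1, 2, 3, 3]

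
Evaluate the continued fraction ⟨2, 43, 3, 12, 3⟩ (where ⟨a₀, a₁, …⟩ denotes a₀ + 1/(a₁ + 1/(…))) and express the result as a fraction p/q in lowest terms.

9992/4939

Start with 3.
12 + 1/(3/1) = 12 + 1/3 = 37/3
3 + 1/(37/3) = 3 + 3/37 = 114/37
43 + 1/(114/37) = 43 + 37/114 = 4939/114
2 + 1/(4939/114) = 2 + 114/4939 = 9992/4939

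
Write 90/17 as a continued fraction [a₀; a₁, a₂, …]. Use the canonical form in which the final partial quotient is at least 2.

[5; 3, 2, 2]

90 ÷ 17 → quotient 5, remainder 5
17 ÷ 5 → quotient 3, remainder 2
5 ÷ 2 → quotient 2, remainder 1
2 ÷ 1 → quotient 2, remainder 0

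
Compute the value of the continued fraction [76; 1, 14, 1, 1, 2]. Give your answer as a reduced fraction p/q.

a_0 = 76: 76/1
a_1 = 1: 77/1
a_2 = 14: 1154/15
a_3 = 1: 1231/16
a_4 = 1: 2385/31
a_5 = 2: 6001/78

6001/78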